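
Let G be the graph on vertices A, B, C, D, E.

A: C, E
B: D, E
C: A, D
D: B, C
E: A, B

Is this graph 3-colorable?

The chromatic number is 3. The cycle C-D-B-E-A-C has odd length 5, so it cannot be 2-colored; at least 3 colors are needed.
3 colors suffice: color 1 → {A, B}; color 2 → {D, E}; color 3 → {C}.
That is already a proper 3-coloring.

Yes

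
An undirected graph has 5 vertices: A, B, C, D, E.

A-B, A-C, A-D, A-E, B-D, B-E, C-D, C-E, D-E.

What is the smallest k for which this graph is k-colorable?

A, C, D, E form a clique, so at least 4 colors are needed.
One proper 4-coloring: A=3, B=4, C=4, D=2, E=1. Each edge has distinct colors on its endpoints.

4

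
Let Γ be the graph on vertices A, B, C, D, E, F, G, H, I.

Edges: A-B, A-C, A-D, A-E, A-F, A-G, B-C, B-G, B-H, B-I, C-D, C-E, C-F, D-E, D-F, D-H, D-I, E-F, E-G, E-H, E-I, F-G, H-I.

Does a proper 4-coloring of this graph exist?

No

A, C, D, E, F are mutually adjacent (a clique of size 5), so at least 5 colors are needed.
So 4 colors are not enough.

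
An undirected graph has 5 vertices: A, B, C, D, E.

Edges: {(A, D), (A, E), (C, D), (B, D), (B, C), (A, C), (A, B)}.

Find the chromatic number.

A, B, C, D are pairwise adjacent (a clique of size 4), so at least 4 colors are needed.
4 colors suffice: color red → {A}; color blue → {B, E}; color green → {D}; color yellow → {C}. Every edge joins two different colors.

4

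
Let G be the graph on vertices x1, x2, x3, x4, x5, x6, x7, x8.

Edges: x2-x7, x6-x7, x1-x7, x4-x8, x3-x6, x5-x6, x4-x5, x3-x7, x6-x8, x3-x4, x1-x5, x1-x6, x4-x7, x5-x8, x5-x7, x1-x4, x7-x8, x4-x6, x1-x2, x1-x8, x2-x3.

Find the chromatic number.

6

x1, x4, x5, x6, x7, x8 are mutually adjacent (a clique of size 6), so at least 6 colors are needed.
One proper 6-coloring: x1=3, x2=2, x3=3, x4=2, x5=5, x6=4, x7=1, x8=6. Each edge has distinct colors on its endpoints.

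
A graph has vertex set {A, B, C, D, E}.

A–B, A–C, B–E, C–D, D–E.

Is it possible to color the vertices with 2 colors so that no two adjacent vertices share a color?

The cycle C-D-E-B-A-C has odd length 5, so it cannot be 2-colored; at least 3 colors are needed.
So 2 colors are not enough.

No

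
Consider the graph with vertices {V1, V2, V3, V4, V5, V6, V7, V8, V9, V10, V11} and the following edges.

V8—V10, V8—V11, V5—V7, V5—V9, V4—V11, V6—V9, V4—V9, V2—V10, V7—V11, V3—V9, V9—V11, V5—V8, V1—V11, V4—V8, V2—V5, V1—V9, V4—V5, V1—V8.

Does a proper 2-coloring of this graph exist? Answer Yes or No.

V4, V5, V9 form a triangle, so at least 3 colors are needed.
So 2 colors are not enough.

No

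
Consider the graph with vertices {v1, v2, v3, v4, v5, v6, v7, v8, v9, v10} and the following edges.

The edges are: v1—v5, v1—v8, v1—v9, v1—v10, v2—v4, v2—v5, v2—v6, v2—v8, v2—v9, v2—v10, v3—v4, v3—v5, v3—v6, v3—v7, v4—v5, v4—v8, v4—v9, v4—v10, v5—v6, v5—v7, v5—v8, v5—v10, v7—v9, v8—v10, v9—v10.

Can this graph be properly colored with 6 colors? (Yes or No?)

Yes

The chromatic number is 5. v2, v4, v5, v8, v10 form a clique, so at least 5 colors are needed.
One proper 5-coloring: v1=2, v2=4, v3=3, v4=2, v5=1, v6=2, v7=2, v8=5, v9=1, v10=3.
Since 6 ≥ 5, a proper 6-coloring certainly exists.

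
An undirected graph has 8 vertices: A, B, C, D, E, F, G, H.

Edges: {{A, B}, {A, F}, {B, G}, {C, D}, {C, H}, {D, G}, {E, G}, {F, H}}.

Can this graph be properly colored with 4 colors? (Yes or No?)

The chromatic number is 3. The cycle F-A-B-G-D-C-H-F has odd length 7, so it cannot be 2-colored; at least 3 colors are needed.
One proper 3-coloring: A=green, B=blue, C=red, D=blue, E=blue, F=red, G=red, H=blue.
Since 4 ≥ 3, a proper 4-coloring certainly exists.

Yes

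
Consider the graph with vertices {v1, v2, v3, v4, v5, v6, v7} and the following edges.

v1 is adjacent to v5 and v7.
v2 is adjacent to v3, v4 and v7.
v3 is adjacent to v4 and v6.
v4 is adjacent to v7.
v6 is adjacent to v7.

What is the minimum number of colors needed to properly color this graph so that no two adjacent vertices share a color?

3

v2, v4, v7 are mutually adjacent, so at least 3 colors are needed.
One proper 3-coloring: v1=2, v2=3, v3=1, v4=2, v5=1, v6=2, v7=1. Each edge has distinct colors on its endpoints.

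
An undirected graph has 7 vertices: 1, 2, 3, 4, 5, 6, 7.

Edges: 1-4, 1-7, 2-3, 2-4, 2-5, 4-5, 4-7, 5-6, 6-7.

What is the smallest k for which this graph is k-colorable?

3

2, 4, 5 are mutually adjacent, so at least 3 colors are needed.
A valid assignment using 3 colors: 1=c, 2=c, 3=a, 4=a, 5=b, 6=a, 7=b. Each edge has distinct colors on its endpoints.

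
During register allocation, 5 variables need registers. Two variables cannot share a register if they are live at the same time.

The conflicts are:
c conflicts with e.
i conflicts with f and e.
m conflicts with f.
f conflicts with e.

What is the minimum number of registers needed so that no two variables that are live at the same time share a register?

3

i, f, e are mutually in conflict, so at least 3 registers are needed.
3 registers suffice: register 1 → {m, e}; register 2 → {c, f}; register 3 → {i}. No two conflicting variables share a register.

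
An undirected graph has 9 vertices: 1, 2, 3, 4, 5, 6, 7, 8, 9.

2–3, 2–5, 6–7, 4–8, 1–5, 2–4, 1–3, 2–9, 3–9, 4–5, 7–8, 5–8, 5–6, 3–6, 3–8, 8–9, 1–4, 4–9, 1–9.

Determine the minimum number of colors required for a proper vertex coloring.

3

4, 5, 8 are mutually adjacent, so at least 3 colors are needed.
A valid assignment using 3 colors: 1=c, 2=c, 3=b, 4=b, 5=a, 6=c, 7=a, 8=c, 9=a. Each edge has distinct colors on its endpoints.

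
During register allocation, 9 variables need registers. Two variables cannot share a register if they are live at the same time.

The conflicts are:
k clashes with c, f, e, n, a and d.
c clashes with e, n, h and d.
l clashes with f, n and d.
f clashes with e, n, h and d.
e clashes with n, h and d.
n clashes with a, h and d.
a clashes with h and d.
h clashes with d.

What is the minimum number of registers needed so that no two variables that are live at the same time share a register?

5

k, c, e, n, d pairwise conflict, so at least 5 registers are needed.
5 registers suffice: k=3, c=4, l=3, f=4, e=5, n=2, a=4, h=3, d=1. No two conflicting variables share a register.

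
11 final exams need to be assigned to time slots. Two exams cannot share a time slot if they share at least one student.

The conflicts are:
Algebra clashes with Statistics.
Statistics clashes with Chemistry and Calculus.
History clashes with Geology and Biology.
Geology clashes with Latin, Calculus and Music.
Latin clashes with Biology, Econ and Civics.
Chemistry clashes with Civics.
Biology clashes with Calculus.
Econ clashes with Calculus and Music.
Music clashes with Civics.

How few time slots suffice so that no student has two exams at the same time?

2

Statistics and Calculus conflict, so at least 2 time slots are needed.
2 time slots suffice: time slot 1 → {Algebra, History, Latin, Chemistry, Calculus, Music}; time slot 2 → {Statistics, Geology, Biology, Econ, Civics}. Each listed conflict is separated.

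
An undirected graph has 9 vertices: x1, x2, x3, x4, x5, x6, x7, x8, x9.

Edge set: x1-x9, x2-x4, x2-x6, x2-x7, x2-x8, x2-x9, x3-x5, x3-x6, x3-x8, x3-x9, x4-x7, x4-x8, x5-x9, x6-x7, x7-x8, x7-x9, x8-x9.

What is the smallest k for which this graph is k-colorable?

4

x2, x7, x8, x9 are pairwise adjacent (a clique of size 4), so at least 4 colors are needed.
One proper 4-coloring: x1=blue, x2=yellow, x3=blue, x4=red, x5=green, x6=red, x7=blue, x8=green, x9=red. No two adjacent vertices share a color.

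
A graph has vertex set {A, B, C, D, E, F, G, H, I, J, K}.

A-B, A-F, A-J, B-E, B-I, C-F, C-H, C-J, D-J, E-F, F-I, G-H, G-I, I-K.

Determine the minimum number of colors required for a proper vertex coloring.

The cycle H-G-I-F-C-H has odd length 5, so it cannot be 2-colored; at least 3 colors are needed.
3 colors suffice: color 1 → {A, C, D, E, I}; color 2 → {B, F, H, J, K}; color 3 → {G}. Every edge joins two different colors.

3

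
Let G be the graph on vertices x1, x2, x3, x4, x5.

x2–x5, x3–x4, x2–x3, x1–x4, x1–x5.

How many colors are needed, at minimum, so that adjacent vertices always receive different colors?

3

The cycle x1-x4-x3-x2-x5-x1 has odd length 5, so it cannot be 2-colored; at least 3 colors are needed.
A valid assignment using 3 colors: x1=1, x2=3, x3=1, x4=2, x5=2. Every edge joins two different colors.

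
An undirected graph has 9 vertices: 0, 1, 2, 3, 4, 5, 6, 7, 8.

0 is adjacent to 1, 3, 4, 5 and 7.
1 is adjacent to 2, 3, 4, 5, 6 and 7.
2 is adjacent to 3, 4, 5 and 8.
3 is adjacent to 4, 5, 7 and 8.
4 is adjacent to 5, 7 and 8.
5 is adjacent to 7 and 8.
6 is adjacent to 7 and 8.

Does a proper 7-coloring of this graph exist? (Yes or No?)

Yes

The chromatic number is 6. 0, 1, 3, 4, 5, 7 form a clique, so at least 6 colors are needed.
6 colors suffice: color a → {1, 8}; color b → {3, 6}; color c → {4}; color d → {5}; color e → {2, 7}; color f → {0}.
Since 7 ≥ 6, a proper 7-coloring certainly exists.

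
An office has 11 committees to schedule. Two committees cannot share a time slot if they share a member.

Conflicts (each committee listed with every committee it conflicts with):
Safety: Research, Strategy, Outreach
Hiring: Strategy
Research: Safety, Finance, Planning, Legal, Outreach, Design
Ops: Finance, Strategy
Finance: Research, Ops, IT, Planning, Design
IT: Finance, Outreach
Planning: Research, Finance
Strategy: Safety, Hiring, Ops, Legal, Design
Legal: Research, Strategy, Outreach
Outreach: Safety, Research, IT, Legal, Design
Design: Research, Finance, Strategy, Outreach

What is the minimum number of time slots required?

Research, Legal, Outreach are mutually in conflict, so at least 3 time slots are needed.
Using 3 time slots: Safety=3, Hiring=2, Research=1, Ops=3, Finance=2, IT=1, Planning=3, Strategy=1, Legal=3, Outreach=2, Design=3. Each listed conflict is separated.

3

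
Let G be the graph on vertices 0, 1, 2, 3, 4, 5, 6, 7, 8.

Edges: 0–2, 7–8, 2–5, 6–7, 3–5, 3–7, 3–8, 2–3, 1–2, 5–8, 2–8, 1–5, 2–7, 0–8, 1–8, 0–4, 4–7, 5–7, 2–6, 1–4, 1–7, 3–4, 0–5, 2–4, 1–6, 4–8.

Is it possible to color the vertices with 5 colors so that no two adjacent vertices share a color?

The chromatic number is 5. 2, 3, 4, 7, 8 are mutually adjacent (a clique of size 5), so at least 5 colors are needed.
5 colors suffice: color a → {2}; color b → {6, 8}; color c → {0, 7}; color d → {4, 5}; color e → {1, 3}.
That is already a proper 5-coloring.

Yes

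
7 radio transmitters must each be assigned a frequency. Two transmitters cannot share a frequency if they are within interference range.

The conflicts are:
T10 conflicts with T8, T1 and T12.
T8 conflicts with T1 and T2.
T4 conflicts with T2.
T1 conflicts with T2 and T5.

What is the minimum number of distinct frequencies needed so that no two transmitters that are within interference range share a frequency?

T10, T8, T1 are mutually in conflict, so at least 3 frequencies are needed.
3 frequencies suffice: T10=2, T8=3, T4=1, T1=1, T12=1, T2=2, T5=2. No two conflicting transmitters share a frequency.

3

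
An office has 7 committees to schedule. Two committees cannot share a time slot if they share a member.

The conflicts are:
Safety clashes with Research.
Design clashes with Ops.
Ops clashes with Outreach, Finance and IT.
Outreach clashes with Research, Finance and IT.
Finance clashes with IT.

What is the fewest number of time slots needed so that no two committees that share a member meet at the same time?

4

Ops, Outreach, Finance, IT are mutually in conflict, so at least 4 time slots are needed.
4 time slots suffice: time slot 1 → {Ops, Research}; time slot 2 → {Safety, Design, Outreach}; time slot 3 → {Finance}; time slot 4 → {IT}. Every pair that conflicts lands in different time slots.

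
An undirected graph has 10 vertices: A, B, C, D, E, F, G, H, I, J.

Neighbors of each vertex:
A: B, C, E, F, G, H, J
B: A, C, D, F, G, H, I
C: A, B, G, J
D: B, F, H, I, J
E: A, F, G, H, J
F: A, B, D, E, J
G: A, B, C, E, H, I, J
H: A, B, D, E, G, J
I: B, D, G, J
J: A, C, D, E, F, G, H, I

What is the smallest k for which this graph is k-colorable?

5

A, E, G, H, J form a clique, so at least 5 colors are needed.
5 colors suffice: color 1 → {B, J}; color 2 → {F, G}; color 3 → {A, D}; color 4 → {C, H, I}; color 5 → {E}. No two adjacent vertices share a color.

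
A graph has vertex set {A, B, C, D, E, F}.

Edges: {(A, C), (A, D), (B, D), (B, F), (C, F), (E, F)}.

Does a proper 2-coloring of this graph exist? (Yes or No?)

No

The cycle F-B-D-A-C-F has odd length 5, so it cannot be 2-colored; at least 3 colors are needed.
So 2 colors are not enough.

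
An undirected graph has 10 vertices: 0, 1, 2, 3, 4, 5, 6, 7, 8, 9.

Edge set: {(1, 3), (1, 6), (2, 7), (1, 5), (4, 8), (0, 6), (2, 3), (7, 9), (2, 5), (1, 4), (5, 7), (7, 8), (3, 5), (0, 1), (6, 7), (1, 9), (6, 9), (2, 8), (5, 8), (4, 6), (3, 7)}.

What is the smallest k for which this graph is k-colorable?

4

2, 5, 7, 8 form a clique, so at least 4 colors are needed.
4 colors suffice: color red → {1, 7}; color blue → {5, 6}; color green → {0, 3, 8, 9}; color yellow → {2, 4}. No two adjacent vertices share a color.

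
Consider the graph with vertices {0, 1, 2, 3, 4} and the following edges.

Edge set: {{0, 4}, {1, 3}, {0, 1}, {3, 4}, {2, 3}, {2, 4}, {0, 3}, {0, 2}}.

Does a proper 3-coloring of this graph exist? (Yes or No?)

0, 2, 3, 4 are mutually adjacent (a clique of size 4), so at least 4 colors are needed.
So 3 colors are not enough.

No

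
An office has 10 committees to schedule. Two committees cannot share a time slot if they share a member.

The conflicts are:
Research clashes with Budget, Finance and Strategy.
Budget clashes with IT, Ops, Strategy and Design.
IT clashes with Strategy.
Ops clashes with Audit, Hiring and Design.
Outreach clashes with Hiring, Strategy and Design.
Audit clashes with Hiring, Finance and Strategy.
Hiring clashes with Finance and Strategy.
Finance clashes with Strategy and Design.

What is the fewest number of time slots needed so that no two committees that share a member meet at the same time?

4

Audit, Hiring, Finance, Strategy all conflict with each other, so at least 4 time slots are needed.
4 time slots suffice: Research=3, Budget=2, IT=3, Ops=1, Outreach=2, Audit=4, Hiring=3, Finance=2, Strategy=1, Design=3. Every pair that conflicts lands in different time slots.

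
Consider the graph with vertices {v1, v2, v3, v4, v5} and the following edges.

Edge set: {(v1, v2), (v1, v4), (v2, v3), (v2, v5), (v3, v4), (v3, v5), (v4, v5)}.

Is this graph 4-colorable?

Yes

The chromatic number is 3. v3, v4, v5 are mutually adjacent, so at least 3 colors are needed.
A valid assignment using 3 colors: v1=2, v2=1, v3=3, v4=1, v5=2.
Since 4 ≥ 3, a proper 4-coloring certainly exists.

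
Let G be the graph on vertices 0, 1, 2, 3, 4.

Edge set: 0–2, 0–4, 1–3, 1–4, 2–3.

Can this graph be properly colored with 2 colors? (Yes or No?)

No

The cycle 0-2-3-1-4-0 has odd length 5, so it cannot be 2-colored; at least 3 colors are needed.
So 2 colors are not enough.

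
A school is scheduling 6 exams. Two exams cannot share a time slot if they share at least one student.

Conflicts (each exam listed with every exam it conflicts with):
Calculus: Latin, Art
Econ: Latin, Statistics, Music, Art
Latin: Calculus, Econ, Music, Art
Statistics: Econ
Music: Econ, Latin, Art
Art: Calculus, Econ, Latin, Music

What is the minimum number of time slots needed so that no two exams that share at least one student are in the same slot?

4

Econ, Latin, Music, Art pairwise conflict, so at least 4 time slots are needed.
Using 4 time slots: Calculus=3, Econ=3, Latin=1, Statistics=1, Music=4, Art=2. No two conflicting exams share a time slot.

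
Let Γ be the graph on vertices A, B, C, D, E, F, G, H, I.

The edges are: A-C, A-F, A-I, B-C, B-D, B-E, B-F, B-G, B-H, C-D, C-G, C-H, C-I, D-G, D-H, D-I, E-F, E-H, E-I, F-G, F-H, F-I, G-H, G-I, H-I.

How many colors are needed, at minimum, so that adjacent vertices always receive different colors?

C, D, G, H, I form a clique, so at least 5 colors are needed.
5 colors suffice: color 1 → {A, H}; color 2 → {B, I}; color 3 → {C, F}; color 4 → {E, G}; color 5 → {D}. Each edge has distinct colors on its endpoints.

5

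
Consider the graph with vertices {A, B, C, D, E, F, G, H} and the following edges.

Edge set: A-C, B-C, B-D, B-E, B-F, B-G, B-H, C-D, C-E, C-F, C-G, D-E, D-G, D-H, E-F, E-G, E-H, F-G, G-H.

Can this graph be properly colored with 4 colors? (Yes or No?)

B, C, D, E, G are mutually adjacent (a clique of size 5), so at least 5 colors are needed.
So 4 colors are not enough.

No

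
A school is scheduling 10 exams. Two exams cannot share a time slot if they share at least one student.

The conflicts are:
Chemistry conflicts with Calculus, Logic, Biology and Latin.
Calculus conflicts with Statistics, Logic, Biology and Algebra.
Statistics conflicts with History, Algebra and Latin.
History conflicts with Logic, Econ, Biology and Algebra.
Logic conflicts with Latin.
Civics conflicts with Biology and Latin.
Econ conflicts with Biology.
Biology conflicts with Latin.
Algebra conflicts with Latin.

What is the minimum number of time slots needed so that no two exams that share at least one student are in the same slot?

3

Statistics, History, Algebra pairwise conflict, so at least 3 time slots are needed.
3 time slots suffice: Chemistry=3, Calculus=2, Statistics=1, History=2, Logic=1, Civics=3, Econ=3, Biology=1, Algebra=3, Latin=2. Each listed conflict is separated.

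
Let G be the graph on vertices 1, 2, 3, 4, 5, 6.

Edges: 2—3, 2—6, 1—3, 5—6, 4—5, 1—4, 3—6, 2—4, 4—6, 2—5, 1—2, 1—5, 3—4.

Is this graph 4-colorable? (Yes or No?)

The chromatic number is 4. 2, 3, 4, 6 form a clique, so at least 4 colors are needed.
A valid assignment using 4 colors: 1=yellow, 2=red, 3=green, 4=blue, 5=green, 6=yellow.
That is already a proper 4-coloring.

Yes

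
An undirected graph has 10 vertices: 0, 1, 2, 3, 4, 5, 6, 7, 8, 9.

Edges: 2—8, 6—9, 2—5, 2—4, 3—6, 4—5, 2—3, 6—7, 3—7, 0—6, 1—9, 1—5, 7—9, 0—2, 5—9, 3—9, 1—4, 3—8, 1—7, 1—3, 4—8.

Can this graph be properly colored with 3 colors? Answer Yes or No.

No

1, 3, 7, 9 are pairwise adjacent (a clique of size 4), so at least 4 colors are needed.
So 3 colors are not enough.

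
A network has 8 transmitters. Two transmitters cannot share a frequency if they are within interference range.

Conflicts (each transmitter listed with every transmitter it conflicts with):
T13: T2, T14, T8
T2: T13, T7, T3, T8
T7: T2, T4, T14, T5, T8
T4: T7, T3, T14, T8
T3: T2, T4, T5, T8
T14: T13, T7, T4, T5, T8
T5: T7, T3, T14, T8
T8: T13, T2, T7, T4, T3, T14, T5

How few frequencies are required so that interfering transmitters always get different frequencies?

T7, T14, T5, T8 are mutually in conflict, so at least 4 frequencies are needed.
Using 4 frequencies: T13=3, T2=4, T7=3, T4=4, T3=2, T14=2, T5=4, T8=1. Each listed conflict is separated.

4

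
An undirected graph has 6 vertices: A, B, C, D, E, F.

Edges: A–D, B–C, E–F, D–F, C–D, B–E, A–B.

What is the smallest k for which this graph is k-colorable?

The cycle B-E-F-D-A-B has odd length 5, so it cannot be 2-colored; at least 3 colors are needed.
One proper 3-coloring: A=blue, B=red, C=blue, D=red, E=green, F=blue. Every edge joins two different colors.

3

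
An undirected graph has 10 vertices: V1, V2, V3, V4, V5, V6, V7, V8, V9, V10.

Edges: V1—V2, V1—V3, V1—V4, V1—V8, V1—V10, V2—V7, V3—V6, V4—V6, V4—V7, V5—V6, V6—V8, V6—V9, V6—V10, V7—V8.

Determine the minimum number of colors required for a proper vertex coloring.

V1 and V3 are adjacent, so at least 2 colors are needed.
2 colors suffice: color 1 → {V1, V6, V7}; color 2 → {V2, V3, V4, V5, V8, V9, V10}. Every edge joins two different colors.

2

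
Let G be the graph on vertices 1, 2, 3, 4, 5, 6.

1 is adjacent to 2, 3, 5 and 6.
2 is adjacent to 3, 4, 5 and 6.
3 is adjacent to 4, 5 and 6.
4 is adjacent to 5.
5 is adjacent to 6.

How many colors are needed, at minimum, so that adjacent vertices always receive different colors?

1, 2, 3, 5, 6 are mutually adjacent (a clique of size 5), so at least 5 colors are needed.
A valid assignment using 5 colors: 1=yellow, 2=green, 3=red, 4=yellow, 5=blue, 6=purple. No two adjacent vertices share a color.

5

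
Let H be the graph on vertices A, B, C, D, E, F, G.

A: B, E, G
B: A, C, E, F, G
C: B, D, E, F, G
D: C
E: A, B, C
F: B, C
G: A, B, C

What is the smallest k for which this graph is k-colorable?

3

A, B, G form a triangle, so at least 3 colors are needed.
One proper 3-coloring: A=red, B=blue, C=red, D=blue, E=green, F=green, G=green. No two adjacent vertices share a color.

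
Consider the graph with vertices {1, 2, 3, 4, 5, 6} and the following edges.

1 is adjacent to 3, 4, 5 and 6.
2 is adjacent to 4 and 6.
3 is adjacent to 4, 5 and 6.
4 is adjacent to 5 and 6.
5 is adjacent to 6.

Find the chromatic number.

1, 3, 4, 5, 6 are mutually adjacent (a clique of size 5), so at least 5 colors are needed.
5 colors suffice: 1=c, 2=c, 3=d, 4=a, 5=e, 6=b. No two adjacent vertices share a color.

5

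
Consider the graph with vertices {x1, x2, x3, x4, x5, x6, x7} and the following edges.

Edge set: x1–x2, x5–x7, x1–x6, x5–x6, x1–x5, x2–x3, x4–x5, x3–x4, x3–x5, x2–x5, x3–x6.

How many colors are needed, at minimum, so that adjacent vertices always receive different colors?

x3, x4, x5 form a triangle, so at least 3 colors are needed.
3 colors suffice: color R → {x5}; color B → {x1, x3, x7}; color G → {x2, x4, x6}. No two adjacent vertices share a color.

3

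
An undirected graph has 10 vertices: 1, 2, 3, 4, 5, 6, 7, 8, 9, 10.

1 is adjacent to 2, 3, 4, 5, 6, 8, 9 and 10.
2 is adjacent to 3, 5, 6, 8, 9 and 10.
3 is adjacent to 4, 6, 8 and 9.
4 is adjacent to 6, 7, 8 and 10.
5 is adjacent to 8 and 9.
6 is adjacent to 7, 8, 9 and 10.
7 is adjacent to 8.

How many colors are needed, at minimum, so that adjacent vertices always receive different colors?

1, 2, 3, 6, 9 form a clique, so at least 5 colors are needed.
5 colors suffice: color a → {5, 6}; color b → {1, 7}; color c → {2, 4}; color d → {8, 9, 10}; color e → {3}. Every edge joins two different colors.

5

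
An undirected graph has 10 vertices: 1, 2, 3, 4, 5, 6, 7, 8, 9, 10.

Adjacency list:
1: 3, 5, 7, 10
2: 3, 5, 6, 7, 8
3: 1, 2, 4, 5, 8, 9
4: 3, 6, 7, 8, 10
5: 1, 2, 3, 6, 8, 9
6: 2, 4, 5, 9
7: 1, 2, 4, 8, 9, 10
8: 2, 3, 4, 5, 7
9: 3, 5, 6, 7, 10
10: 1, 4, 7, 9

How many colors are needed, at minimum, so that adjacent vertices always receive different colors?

4

2, 3, 5, 8 are pairwise adjacent (a clique of size 4), so at least 4 colors are needed.
A valid assignment using 4 colors: 1=green, 2=green, 3=blue, 4=green, 5=red, 6=blue, 7=red, 8=yellow, 9=green, 10=blue. Every edge joins two different colors.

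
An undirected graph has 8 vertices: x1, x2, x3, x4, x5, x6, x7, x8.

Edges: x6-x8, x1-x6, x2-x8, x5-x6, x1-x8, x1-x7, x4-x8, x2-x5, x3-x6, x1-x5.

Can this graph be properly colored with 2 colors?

x1, x5, x6 are pairwise adjacent, so at least 3 colors are needed.
So 2 colors are not enough.

No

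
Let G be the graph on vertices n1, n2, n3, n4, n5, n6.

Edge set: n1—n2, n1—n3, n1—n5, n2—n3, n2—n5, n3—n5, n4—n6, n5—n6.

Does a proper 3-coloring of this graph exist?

n1, n2, n3, n5 are mutually adjacent (a clique of size 4), so at least 4 colors are needed.
So 3 colors are not enough.

No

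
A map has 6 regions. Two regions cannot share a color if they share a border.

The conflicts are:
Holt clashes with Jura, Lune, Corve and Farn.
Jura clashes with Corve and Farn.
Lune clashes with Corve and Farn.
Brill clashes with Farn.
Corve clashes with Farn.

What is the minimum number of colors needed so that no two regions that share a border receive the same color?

Holt, Jura, Corve, Farn all conflict with each other, so at least 4 colors are needed.
4 colors suffice: color 1 → {Farn}; color 2 → {Brill, Corve}; color 3 → {Holt}; color 4 → {Jura, Lune}. Every pair that conflicts lands in different colors.

4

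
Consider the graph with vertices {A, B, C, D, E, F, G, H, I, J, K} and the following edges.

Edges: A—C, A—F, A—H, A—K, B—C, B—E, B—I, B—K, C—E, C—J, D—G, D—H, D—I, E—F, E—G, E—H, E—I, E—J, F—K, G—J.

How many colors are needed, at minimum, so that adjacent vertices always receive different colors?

3

A, F, K are pairwise adjacent, so at least 3 colors are needed.
3 colors suffice: A=1, B=2, C=3, D=1, E=1, F=2, G=3, H=2, I=3, J=2, K=3. No two adjacent vertices share a color.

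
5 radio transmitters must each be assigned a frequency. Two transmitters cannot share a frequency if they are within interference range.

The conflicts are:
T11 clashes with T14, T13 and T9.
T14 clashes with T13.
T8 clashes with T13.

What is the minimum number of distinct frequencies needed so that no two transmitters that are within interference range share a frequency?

3

T11, T14, T13 pairwise conflict, so at least 3 frequencies are needed.
3 frequencies suffice: frequency 1 → {T11, T8}; frequency 2 → {T13, T9}; frequency 3 → {T14}. No two conflicting transmitters share a frequency.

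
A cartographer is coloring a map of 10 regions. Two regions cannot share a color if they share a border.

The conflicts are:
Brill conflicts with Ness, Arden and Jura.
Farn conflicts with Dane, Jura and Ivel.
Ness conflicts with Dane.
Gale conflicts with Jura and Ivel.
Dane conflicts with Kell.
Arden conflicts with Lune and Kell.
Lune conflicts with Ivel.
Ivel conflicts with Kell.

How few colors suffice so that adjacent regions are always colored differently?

3

The cycle Ness-Brill-Arden-Kell-Dane-Ness has odd length 5, so it cannot be 2-colored; at least 3 colors are needed.
A valid assignment using 3 colors: Brill=2, Farn=2, Ness=3, Gale=2, Dane=1, Arden=1, Jura=1, Lune=2, Ivel=1, Kell=2. No two conflicting regions share a color.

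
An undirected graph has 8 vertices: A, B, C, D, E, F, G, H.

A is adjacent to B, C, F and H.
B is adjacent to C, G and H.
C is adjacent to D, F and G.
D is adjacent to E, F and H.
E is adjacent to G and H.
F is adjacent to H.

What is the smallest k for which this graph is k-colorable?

3

C, D, F are pairwise adjacent, so at least 3 colors are needed.
One proper 3-coloring: A=green, B=blue, C=red, D=green, E=blue, F=blue, G=green, H=red. Each edge has distinct colors on its endpoints.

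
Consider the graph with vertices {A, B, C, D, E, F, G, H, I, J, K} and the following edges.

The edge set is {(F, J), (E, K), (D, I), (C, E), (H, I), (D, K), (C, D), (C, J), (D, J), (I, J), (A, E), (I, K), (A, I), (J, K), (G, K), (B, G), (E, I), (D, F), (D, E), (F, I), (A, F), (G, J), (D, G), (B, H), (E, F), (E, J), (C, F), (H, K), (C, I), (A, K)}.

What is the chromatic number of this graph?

6

C, D, E, F, I, J form a clique, so at least 6 colors are needed.
6 colors suffice: A=2, B=3, C=6, D=3, E=4, F=5, G=1, H=2, I=1, J=2, K=5. Every edge joins two different colors.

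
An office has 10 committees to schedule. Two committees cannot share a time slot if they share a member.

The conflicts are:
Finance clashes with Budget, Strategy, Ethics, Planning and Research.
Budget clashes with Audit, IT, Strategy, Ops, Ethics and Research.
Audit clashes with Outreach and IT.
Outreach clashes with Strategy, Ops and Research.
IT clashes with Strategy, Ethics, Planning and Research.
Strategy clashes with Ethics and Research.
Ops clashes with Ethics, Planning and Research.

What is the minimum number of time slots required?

Finance, Budget, Strategy, Research are mutually in conflict, so at least 4 time slots are needed.
A valid assignment using 4 time slots: Finance=4, Budget=1, Audit=2, Outreach=1, IT=4, Strategy=2, Ops=2, Ethics=3, Planning=1, Research=3. Every pair that conflicts lands in different time slots.

4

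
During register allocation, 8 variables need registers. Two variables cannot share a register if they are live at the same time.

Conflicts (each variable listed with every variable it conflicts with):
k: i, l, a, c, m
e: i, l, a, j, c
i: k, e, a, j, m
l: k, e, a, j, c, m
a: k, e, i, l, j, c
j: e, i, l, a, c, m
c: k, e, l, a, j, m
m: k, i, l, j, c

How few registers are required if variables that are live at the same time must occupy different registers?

5

e, l, a, j, c pairwise conflict, so at least 5 registers are needed.
5 registers suffice: k=4, e=5, i=1, l=1, a=3, j=4, c=2, m=3. No two conflicting variables share a register.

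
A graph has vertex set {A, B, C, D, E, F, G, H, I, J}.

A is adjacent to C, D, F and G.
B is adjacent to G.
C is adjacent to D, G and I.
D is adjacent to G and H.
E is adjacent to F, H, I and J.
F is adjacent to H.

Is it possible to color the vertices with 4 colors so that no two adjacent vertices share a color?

The chromatic number is 4. A, C, D, G form a clique, so at least 4 colors are needed.
4 colors suffice: A=3, B=1, C=4, D=1, E=1, F=2, G=2, H=3, I=2, J=2.
That is already a proper 4-coloring.

Yes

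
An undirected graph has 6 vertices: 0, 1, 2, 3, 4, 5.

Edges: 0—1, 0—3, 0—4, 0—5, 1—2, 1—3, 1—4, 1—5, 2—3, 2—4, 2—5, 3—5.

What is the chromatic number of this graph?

0, 1, 3, 5 are mutually adjacent (a clique of size 4), so at least 4 colors are needed.
4 colors suffice: color a → {1}; color b → {4, 5}; color c → {0, 2}; color d → {3}. Every edge joins two different colors.

4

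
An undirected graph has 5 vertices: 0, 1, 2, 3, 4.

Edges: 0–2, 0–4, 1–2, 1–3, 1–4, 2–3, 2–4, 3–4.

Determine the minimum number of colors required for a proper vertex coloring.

1, 2, 3, 4 are mutually adjacent (a clique of size 4), so at least 4 colors are needed.
4 colors suffice: color a → {4}; color b → {2}; color c → {0, 3}; color d → {1}. No two adjacent vertices share a color.

4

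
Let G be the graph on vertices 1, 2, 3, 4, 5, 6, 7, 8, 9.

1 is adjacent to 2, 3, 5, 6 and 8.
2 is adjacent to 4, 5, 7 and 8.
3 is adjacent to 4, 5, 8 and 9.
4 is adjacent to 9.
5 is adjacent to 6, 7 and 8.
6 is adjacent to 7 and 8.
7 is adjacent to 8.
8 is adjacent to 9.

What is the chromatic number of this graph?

4

1, 3, 5, 8 are mutually adjacent (a clique of size 4), so at least 4 colors are needed.
A valid assignment using 4 colors: 1=d, 2=c, 3=c, 4=a, 5=b, 6=c, 7=d, 8=a, 9=b. Every edge joins two different colors.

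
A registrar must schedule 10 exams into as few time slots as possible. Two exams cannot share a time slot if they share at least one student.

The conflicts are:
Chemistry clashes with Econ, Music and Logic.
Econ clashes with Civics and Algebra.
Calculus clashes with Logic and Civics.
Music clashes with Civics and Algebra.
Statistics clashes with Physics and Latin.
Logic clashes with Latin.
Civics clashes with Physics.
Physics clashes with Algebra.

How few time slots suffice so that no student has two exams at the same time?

The cycle Civics-Econ-Chemistry-Logic-Calculus-Civics has odd length 5, so it cannot be 2-colored; at least 3 time slots are needed.
Using 3 time slots: Chemistry=1, Econ=2, Calculus=3, Music=2, Statistics=3, Logic=2, Civics=1, Physics=2, Algebra=1, Latin=1. Every pair that conflicts lands in different time slots.

3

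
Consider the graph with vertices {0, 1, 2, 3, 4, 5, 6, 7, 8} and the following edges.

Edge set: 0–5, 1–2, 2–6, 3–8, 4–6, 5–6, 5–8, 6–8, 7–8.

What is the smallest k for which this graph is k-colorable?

3

5, 6, 8 are mutually adjacent, so at least 3 colors are needed.
One proper 3-coloring: 0=a, 1=b, 2=a, 3=b, 4=a, 5=c, 6=b, 7=b, 8=a. Every edge joins two different colors.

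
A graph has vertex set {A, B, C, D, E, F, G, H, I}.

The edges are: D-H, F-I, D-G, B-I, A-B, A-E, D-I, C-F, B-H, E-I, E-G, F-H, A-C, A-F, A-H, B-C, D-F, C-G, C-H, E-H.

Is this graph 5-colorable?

The chromatic number is 4. A, B, C, H form a clique, so at least 4 colors are needed.
A valid assignment using 4 colors: A=yellow, B=green, C=blue, D=blue, E=blue, F=green, G=red, H=red, I=red.
Since 5 ≥ 4, a proper 5-coloring certainly exists.

Yes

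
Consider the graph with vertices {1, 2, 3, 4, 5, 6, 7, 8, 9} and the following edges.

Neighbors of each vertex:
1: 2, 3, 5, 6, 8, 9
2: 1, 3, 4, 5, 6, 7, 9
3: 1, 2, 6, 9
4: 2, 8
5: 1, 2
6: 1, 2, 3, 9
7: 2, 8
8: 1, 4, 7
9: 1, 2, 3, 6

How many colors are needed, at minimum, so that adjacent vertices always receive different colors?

5

1, 2, 3, 6, 9 are pairwise adjacent (a clique of size 5), so at least 5 colors are needed.
A valid assignment using 5 colors: 1=b, 2=a, 3=d, 4=b, 5=c, 6=c, 7=b, 8=a, 9=e. Each edge has distinct colors on its endpoints.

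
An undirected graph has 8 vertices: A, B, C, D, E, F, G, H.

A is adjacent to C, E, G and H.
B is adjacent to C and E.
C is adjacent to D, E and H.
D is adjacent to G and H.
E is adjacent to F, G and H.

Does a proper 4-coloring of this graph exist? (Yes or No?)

Yes

The chromatic number is 4. A, C, E, H are pairwise adjacent (a clique of size 4), so at least 4 colors are needed.
4 colors suffice: color red → {D, E}; color blue → {C, F, G}; color green → {A, B}; color yellow → {H}.
That is already a proper 4-coloring.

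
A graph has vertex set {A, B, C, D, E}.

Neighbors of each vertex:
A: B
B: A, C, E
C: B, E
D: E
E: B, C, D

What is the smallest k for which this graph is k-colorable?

3

B, C, E are pairwise adjacent, so at least 3 colors are needed.
3 colors suffice: color red → {A, E}; color blue → {B, D}; color green → {C}. No two adjacent vertices share a color.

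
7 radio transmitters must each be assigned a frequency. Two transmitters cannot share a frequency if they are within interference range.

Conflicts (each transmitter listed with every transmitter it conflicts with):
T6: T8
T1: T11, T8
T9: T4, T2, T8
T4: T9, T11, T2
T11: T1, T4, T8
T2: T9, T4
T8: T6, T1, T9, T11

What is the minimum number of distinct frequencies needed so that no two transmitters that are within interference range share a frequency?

T1, T11, T8 all conflict with each other, so at least 3 frequencies are needed.
3 frequencies suffice: frequency 1 → {T4, T8}; frequency 2 → {T6, T9, T11}; frequency 3 → {T1, T2}. No two conflicting transmitters share a frequency.

3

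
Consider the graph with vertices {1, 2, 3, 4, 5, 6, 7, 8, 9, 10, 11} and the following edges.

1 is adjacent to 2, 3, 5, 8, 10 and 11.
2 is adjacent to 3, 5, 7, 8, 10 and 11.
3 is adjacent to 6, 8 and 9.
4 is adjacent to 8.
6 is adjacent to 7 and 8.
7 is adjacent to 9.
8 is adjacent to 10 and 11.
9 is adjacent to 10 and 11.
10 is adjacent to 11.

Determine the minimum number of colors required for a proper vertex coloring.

5

1, 2, 8, 10, 11 are mutually adjacent (a clique of size 5), so at least 5 colors are needed.
5 colors suffice: 1=c, 2=a, 3=d, 4=a, 5=b, 6=a, 7=b, 8=b, 9=a, 10=e, 11=d. No two adjacent vertices share a color.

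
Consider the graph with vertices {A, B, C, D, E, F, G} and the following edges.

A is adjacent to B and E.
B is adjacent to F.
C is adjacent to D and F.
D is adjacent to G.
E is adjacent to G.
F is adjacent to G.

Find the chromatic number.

3

The cycle F-B-A-E-G-F has odd length 5, so it cannot be 2-colored; at least 3 colors are needed.
One proper 3-coloring: A=red, B=blue, C=blue, D=red, E=green, F=red, G=blue. No two adjacent vertices share a color.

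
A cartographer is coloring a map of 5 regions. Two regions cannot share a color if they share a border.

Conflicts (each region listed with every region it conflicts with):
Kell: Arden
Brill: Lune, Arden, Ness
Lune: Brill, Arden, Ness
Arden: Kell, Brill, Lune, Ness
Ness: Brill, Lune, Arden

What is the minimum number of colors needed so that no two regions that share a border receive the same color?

4

Brill, Lune, Arden, Ness all conflict with each other, so at least 4 colors are needed.
One proper 4-coloring: Kell=2, Brill=2, Lune=4, Arden=1, Ness=3. Every pair that conflicts lands in different colors.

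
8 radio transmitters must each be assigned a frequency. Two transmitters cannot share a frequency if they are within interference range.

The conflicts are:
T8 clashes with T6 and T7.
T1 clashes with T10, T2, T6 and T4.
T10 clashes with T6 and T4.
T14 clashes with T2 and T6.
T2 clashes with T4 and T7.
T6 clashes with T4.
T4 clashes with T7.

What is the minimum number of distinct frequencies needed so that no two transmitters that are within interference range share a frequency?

4

T1, T10, T6, T4 are mutually in conflict, so at least 4 frequencies are needed.
4 frequencies suffice: frequency 1 → {T8, T14, T4}; frequency 2 → {T2, T6}; frequency 3 → {T1, T7}; frequency 4 → {T10}. Every pair that conflicts lands in different frequencies.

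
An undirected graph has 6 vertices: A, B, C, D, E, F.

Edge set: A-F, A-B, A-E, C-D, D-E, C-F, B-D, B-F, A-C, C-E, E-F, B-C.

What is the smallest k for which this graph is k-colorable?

4

A, C, E, F are pairwise adjacent (a clique of size 4), so at least 4 colors are needed.
A valid assignment using 4 colors: A=3, B=4, C=1, D=2, E=4, F=2. Each edge has distinct colors on its endpoints.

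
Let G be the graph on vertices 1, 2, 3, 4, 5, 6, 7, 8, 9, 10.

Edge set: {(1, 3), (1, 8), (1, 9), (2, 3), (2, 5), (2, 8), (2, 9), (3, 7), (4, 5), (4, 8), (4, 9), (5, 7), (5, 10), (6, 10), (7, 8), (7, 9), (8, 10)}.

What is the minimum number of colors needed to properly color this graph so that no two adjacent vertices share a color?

4 and 9 are adjacent, so at least 2 colors are needed.
2 colors suffice: color a → {3, 5, 6, 8, 9}; color b → {1, 2, 4, 7, 10}. Every edge joins two different colors.

2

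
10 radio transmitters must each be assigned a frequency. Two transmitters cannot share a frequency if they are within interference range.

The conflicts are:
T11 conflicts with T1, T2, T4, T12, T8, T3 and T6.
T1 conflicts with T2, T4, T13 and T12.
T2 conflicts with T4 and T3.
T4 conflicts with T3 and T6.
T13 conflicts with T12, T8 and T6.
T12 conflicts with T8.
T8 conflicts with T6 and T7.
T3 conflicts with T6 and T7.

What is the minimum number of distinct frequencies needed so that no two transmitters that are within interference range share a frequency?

T11, T1, T2, T4 pairwise conflict, so at least 4 frequencies are needed.
Using 4 frequencies: T11=1, T1=2, T2=4, T4=3, T13=1, T12=3, T8=2, T3=2, T6=4, T7=1. No two conflicting transmitters share a frequency.

4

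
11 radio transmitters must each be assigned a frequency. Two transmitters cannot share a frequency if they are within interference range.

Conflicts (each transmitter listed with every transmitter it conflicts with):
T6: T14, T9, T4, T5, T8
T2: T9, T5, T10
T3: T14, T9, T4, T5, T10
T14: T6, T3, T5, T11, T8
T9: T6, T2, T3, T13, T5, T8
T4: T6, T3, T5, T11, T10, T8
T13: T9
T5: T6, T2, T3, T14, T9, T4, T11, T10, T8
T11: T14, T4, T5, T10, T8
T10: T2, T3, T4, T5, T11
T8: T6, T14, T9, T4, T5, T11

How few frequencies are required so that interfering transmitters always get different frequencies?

T3, T4, T5, T10 pairwise conflict, so at least 4 frequencies are needed.
4 frequencies suffice: T6=4, T2=4, T3=4, T14=3, T9=3, T4=3, T13=1, T5=1, T11=4, T10=2, T8=2. No two conflicting transmitters share a frequency.

4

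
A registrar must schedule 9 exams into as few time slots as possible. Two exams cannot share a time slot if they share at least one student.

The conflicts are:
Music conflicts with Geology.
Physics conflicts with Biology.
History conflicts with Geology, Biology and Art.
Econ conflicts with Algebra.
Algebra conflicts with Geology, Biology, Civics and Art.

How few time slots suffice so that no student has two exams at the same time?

2

Music and Geology conflict, so at least 2 time slots are needed.
Using 2 time slots: Music=1, Physics=1, History=1, Econ=2, Algebra=1, Geology=2, Biology=2, Civics=2, Art=2. Every pair that conflicts lands in different time slots.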